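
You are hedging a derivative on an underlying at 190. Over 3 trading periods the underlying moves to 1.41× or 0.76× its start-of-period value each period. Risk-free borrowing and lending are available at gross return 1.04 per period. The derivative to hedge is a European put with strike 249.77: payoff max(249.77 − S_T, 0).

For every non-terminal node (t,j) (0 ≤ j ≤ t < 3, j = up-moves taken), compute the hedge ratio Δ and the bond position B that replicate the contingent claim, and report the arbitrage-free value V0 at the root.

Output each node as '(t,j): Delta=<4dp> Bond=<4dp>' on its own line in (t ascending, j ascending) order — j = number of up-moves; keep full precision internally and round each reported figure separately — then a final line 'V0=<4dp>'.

Under the risk-neutral measure, an up-move has probability p* = (R−d)/(u−d) = 0.4308 and values discount at R = 1.04.
Payoff layer (t=3): V(3,0)=166.3646, V(3,1)=95.0310, V(3,2)=0.0000, V(3,3)=0.0000
  t=2,j=0: stock 109.7440 → up 154.7390 (V=95.0310), down 83.4054 (V=166.3646). Price 130.4195; hedge Δ=-1.0000, bond B=240.1635.
  t=2,j=1: stock 203.6040 → up 287.0816 (V=0.0000), down 154.7390 (V=95.0310). Price 52.0140; hedge Δ=-0.7181, bond B=198.2155.
  t=2,j=2: stock 377.7390 → up 532.6120 (V=0.0000), down 287.0816 (V=0.0000). Price 0.0000; hedge Δ=0.0000, bond B=0.0000.
  t=1,j=0: stock 144.4000 → up 203.6040 (V=52.0140), down 109.7440 (V=130.4195). Price 92.9277; hedge Δ=-0.8353, bond B=213.5515.
  t=1,j=1: stock 267.9000 → up 377.7390 (V=0.0000), down 203.6040 (V=52.0140). Price 28.4692; hedge Δ=-0.2987, bond B=108.4907.
  t=0,j=0: stock 190.0000 → up 267.9000 (V=28.4692), down 144.4000 (V=92.9277). Price 62.6548; hedge Δ=-0.5219, bond B=161.8217.
Root portfolio cost Δ·190+B reproduces V0=62.6548.

(0,0): Delta=-0.5219 Bond=161.8217
(1,0): Delta=-0.8353 Bond=213.5515
(1,1): Delta=-0.2987 Bond=108.4907
(2,0): Delta=-1.0000 Bond=240.1635
(2,1): Delta=-0.7181 Bond=198.2155
(2,2): Delta=0.0000 Bond=0.0000
V0=62.6548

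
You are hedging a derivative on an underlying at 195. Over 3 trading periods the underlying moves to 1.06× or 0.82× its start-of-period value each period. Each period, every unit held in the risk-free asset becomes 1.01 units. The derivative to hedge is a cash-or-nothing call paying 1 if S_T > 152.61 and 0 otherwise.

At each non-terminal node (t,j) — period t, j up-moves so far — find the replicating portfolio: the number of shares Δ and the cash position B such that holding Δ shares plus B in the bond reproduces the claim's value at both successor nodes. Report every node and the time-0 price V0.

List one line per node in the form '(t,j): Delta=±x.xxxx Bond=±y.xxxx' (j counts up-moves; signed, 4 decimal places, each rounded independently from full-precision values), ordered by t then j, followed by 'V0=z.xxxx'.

No-arbitrage ⇒ martingale measure with p* = (R−d)/(u−d) = 0.7917.
Payoff layer (t=3): V(3,0)=0.0000, V(3,1)=0.0000, V(3,2)=1.0000, V(3,3)=1.0000
Node (2,0) S=131.1180: V=(p*·0.0000+(1−p*)·0.0000)/1.01=0.0000; Δ=(0.0000−0.0000)/(138.9851−107.5168)=0.0000; B=V−Δ·S=0.0000
Node (2,1) S=169.4940: V=(p*·1.0000+(1−p*)·0.0000)/1.01=0.7838; Δ=(1.0000−0.0000)/(179.6636−138.9851)=0.0246; B=V−Δ·S=-3.3828
Node (2,2) S=219.1020: V=(p*·1.0000+(1−p*)·1.0000)/1.01=0.9901; Δ=(1.0000−1.0000)/(232.2481−179.6636)=0.0000; B=V−Δ·S=0.9901
Node (1,0) S=159.9000: V=(p*·0.7838+(1−p*)·0.0000)/1.01=0.6144; Δ=(0.7838−0.0000)/(169.4940−131.1180)=0.0204; B=V−Δ·S=-2.6516
Node (1,1) S=206.7000: V=(p*·0.9901+(1−p*)·0.7838)/1.01=0.9377; Δ=(0.9901−0.7838)/(219.1020−169.4940)=0.0042; B=V−Δ·S=0.0783
Node (0,0) S=195.0000: V=(p*·0.9377+(1−p*)·0.6144)/1.01=0.8618; Δ=(0.9377−0.6144)/(206.7000−159.9000)=0.0069; B=V−Δ·S=-0.4856
The time-0 hedge costs 0.8618, which is the no-arbitrage price.

(0,0): Delta=0.0069 Bond=-0.4856
(1,0): Delta=0.0204 Bond=-2.6516
(1,1): Delta=0.0042 Bond=0.0783
(2,0): Delta=0.0000 Bond=0.0000
(2,1): Delta=0.0246 Bond=-3.3828
(2,2): Delta=0.0000 Bond=0.9901
V0=0.8618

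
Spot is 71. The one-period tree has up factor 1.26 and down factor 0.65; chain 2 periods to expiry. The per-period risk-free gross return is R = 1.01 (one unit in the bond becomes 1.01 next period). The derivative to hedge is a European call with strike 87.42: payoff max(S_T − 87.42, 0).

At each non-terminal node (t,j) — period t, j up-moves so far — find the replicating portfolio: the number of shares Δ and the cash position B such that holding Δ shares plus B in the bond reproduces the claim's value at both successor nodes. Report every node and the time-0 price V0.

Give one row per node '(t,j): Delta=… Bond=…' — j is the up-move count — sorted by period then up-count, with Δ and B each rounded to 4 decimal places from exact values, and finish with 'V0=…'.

(0,0): Delta=0.3413 Bond=-15.5965
(1,0): Delta=0.0000 Bond=0.0000
(1,1): Delta=0.4636 Bond=-26.6917
V0=8.6381

Risk-neutral probability p* = (R−d)/(u−d) = (1.01−0.65)/(1.26−0.65) = 0.5902.
Terminal payoffs: V(2,0)=0.0000, V(2,1)=0.0000, V(2,2)=25.2996
(1,0): S=46.1500. Δ = (V_up−V_dn)/(S_up−S_dn) = (0.0000−0.0000)/(58.1490−29.9975) = 0.0000. V = [p*·0.0000 + (1−p*)·0.0000]/1.01 = 0.0000. B = V − Δ·S = 0.0000.
(1,1): S=89.4600. Δ = (V_up−V_dn)/(S_up−S_dn) = (25.2996−0.0000)/(112.7196−58.1490) = 0.4636. V = [p*·25.2996 + (1−p*)·0.0000]/1.01 = 14.7831. B = V − Δ·S = -26.6917.
(0,0): S=71.0000. Δ = (V_up−V_dn)/(S_up−S_dn) = (14.7831−0.0000)/(89.4600−46.1500) = 0.3413. V = [p*·14.7831 + (1−p*)·0.0000]/1.01 = 8.6381. B = V − Δ·S = -15.5965.
Root portfolio cost Δ·71+B reproduces V0=8.6381.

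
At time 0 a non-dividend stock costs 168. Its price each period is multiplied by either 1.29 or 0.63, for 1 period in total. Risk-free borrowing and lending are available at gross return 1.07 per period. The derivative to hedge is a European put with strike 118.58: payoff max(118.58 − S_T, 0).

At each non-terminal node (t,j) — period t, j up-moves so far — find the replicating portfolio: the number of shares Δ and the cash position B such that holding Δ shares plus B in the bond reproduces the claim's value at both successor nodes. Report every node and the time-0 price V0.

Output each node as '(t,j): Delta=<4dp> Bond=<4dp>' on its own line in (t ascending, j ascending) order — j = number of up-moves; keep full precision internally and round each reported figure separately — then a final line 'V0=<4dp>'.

(0,0): Delta=-0.1149 Bond=23.2719
V0=3.9688

Since d<R<u, set p* = (R−d)/(u−d) = 0.6667; price each node as the discounted p*-expectation of its children.
Terminal payoffs: V(1,0)=12.7400, V(1,1)=0.0000
Node (0,0) S=168.0000: V=(p*·0.0000+(1−p*)·12.7400)/1.07=3.9688; Δ=(0.0000−12.7400)/(216.7200−105.8400)=-0.1149; B=V−Δ·S=23.2719
Check: Δ(0,0)·S0 + B(0,0) = 3.9688 = V0.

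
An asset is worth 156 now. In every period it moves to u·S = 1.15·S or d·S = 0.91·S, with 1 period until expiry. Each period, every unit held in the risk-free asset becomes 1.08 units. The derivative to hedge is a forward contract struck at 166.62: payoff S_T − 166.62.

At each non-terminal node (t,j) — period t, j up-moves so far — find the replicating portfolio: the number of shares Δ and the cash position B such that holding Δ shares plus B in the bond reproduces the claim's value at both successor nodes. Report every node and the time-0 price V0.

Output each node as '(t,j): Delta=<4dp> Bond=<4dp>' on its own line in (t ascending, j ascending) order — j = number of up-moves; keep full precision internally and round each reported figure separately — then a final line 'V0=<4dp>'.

(0,0): Delta=1.0000 Bond=-154.2778
V0=1.7222

Risk-neutral probability p* = (R−d)/(u−d) = (1.08−0.91)/(1.15−0.91) = 0.7083.
Terminal values V(1,·): V(1,0)=-24.6600, V(1,1)=12.7800
(0,0): S=156.0000. Δ = (V_up−V_dn)/(S_up−S_dn) = (12.7800−-24.6600)/(179.4000−141.9600) = 1.0000. V = [p*·12.7800 + (1−p*)·-24.6600]/1.08 = 1.7222. B = V − Δ·S = -154.2778.
Self-financing check: at every node Δ·S+B equals the discounted successor values.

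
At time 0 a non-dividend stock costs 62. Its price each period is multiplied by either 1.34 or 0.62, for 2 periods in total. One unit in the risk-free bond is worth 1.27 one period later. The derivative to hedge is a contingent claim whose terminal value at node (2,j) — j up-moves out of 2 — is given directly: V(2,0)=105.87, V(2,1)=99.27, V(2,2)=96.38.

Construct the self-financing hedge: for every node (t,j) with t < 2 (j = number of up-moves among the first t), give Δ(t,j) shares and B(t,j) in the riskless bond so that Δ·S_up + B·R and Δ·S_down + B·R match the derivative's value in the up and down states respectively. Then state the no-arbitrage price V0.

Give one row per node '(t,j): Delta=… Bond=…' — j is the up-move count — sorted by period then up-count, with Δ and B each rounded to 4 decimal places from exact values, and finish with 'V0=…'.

(0,0): Delta=-0.0573 Bond=63.6809
(1,0): Delta=-0.2385 Bond=87.8373
(1,1): Delta=-0.0483 Bond=80.1249
V0=60.1259

No-arbitrage ⇒ martingale measure with p* = (R−d)/(u−d) = 0.9028.
Terminal payoffs: V(2,0)=105.8700, V(2,1)=99.2700, V(2,2)=96.3800
Node (1,0) S=38.4400: V=(p*·99.2700+(1−p*)·105.8700)/1.27=78.6706; Δ=(99.2700−105.8700)/(51.5096−23.8328)=-0.2385; B=V−Δ·S=87.8373
Node (1,1) S=83.0800: V=(p*·96.3800+(1−p*)·99.2700)/1.27=76.1110; Δ=(96.3800−99.2700)/(111.3272−51.5096)=-0.0483; B=V−Δ·S=80.1249
Node (0,0) S=62.0000: V=(p*·76.1110+(1−p*)·78.6706)/1.27=60.1259; Δ=(76.1110−78.6706)/(83.0800−38.4400)=-0.0573; B=V−Δ·S=63.6809
Self-financing check: at every node Δ·S+B equals the discounted successor values.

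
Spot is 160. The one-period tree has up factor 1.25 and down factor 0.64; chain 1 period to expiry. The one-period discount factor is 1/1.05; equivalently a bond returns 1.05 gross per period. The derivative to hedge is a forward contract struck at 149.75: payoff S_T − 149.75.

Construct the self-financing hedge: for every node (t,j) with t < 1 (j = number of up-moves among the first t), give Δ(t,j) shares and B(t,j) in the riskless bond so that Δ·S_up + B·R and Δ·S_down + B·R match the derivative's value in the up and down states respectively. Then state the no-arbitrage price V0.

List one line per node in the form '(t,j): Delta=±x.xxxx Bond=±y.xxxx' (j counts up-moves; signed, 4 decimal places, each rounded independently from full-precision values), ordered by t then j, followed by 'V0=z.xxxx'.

(0,0): Delta=1.0000 Bond=-142.6190
V0=17.3810

No-arbitrage ⇒ martingale measure with p* = (R−d)/(u−d) = 0.6721.
Terminal values V(1,·): V(1,0)=-47.3500, V(1,1)=50.2500
(0,0): S=160.0000. Δ = (V_up−V_dn)/(S_up−S_dn) = (50.2500−-47.3500)/(200.0000−102.4000) = 1.0000. V = [p*·50.2500 + (1−p*)·-47.3500]/1.05 = 17.3810. B = V − Δ·S = -142.6190.
Check: Δ(0,0)·S0 + B(0,0) = 17.3810 = V0.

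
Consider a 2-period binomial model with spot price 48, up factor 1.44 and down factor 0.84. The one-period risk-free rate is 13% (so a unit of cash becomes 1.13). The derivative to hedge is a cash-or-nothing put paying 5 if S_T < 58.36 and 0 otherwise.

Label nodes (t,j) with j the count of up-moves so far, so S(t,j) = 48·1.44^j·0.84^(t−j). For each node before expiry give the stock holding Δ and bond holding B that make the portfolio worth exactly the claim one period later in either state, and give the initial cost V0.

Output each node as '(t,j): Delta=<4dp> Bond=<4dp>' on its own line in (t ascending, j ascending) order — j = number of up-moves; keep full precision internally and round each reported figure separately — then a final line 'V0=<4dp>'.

No-arbitrage ⇒ martingale measure with p* = (R−d)/(u−d) = 0.4833.
At expiry t=2: V(2,0)=5.0000, V(2,1)=5.0000, V(2,2)=0.0000
Node (1,0) S=40.3200: V=(p*·5.0000+(1−p*)·5.0000)/1.13=4.4248; Δ=(5.0000−5.0000)/(58.0608−33.8688)=0.0000; B=V−Δ·S=4.4248
Node (1,1) S=69.1200: V=(p*·0.0000+(1−p*)·5.0000)/1.13=2.2861; Δ=(0.0000−5.0000)/(99.5328−58.0608)=-0.1206; B=V−Δ·S=10.6195
Node (0,0) S=48.0000: V=(p*·2.2861+(1−p*)·4.4248)/1.13=3.0010; Δ=(2.2861−4.4248)/(69.1200−40.3200)=-0.0743; B=V−Δ·S=6.5654
Root portfolio cost Δ·48+B reproduces V0=3.0010.

(0,0): Delta=-0.0743 Bond=6.5654
(1,0): Delta=0.0000 Bond=4.4248
(1,1): Delta=-0.1206 Bond=10.6195
V0=3.0010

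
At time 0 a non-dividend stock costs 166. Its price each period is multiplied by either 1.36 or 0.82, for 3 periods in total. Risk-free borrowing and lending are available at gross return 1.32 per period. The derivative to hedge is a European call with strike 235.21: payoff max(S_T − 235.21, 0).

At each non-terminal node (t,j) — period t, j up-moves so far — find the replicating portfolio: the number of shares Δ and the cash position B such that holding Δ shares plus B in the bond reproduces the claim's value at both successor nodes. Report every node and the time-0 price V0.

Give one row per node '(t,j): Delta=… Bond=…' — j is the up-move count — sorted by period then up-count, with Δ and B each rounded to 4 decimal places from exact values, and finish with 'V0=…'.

The replicating-portfolio and risk-neutral prices coincide; use p* = (1.32−0.82)/(1.36−0.82) = 0.9259 for the latter.
Payoff layer (t=3): V(3,0)=0.0000, V(3,1)=0.0000, V(3,2)=16.5576, V(3,3)=182.3557
  t=2,j=0: stock 111.6184 → up 151.8010 (V=0.0000), down 91.5271 (V=0.0000). Price 0.0000; hedge Δ=0.0000, bond B=0.0000.
  t=2,j=1: stock 185.1232 → up 251.7676 (V=16.5576), down 151.8010 (V=0.0000). Price 11.6144; hedge Δ=0.1656, bond B=-19.0477.
  t=2,j=2: stock 307.0336 → up 417.5657 (V=182.3557), down 251.7676 (V=16.5576). Price 128.8442; hedge Δ=1.0000, bond B=-178.1894.
  t=1,j=0: stock 136.1200 → up 185.1232 (V=11.6144), down 111.6184 (V=0.0000). Price 8.1471; hedge Δ=0.1580, bond B=-13.3612.
  t=1,j=1: stock 225.7600 → up 307.0336 (V=128.8442), down 185.1232 (V=11.6144). Price 91.0307; hedge Δ=0.9616, bond B=-126.0615.
  t=0,j=0: stock 166.0000 → up 225.7600 (V=91.0307), down 136.1200 (V=8.1471). Price 64.3115; hedge Δ=0.9246, bond B=-89.1767.
Root portfolio cost Δ·166+B reproduces V0=64.3115.

(0,0): Delta=0.9246 Bond=-89.1767
(1,0): Delta=0.1580 Bond=-13.3612
(1,1): Delta=0.9616 Bond=-126.0615
(2,0): Delta=0.0000 Bond=0.0000
(2,1): Delta=0.1656 Bond=-19.0477
(2,2): Delta=1.0000 Bond=-178.1894
V0=64.3115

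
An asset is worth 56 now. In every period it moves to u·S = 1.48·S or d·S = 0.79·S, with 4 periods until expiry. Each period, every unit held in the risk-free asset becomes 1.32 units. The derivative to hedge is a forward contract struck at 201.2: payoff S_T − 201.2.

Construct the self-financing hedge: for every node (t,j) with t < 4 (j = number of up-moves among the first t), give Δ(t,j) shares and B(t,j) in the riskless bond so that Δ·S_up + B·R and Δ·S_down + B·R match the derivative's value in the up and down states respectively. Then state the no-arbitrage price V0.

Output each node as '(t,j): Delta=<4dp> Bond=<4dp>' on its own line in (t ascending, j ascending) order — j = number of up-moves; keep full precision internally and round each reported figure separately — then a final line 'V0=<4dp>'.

(0,0): Delta=1.0000 Bond=-66.2723
(1,0): Delta=1.0000 Bond=-87.4795
(1,1): Delta=1.0000 Bond=-87.4795
(2,0): Delta=1.0000 Bond=-115.4729
(2,1): Delta=1.0000 Bond=-115.4729
(2,2): Delta=1.0000 Bond=-115.4729
(3,0): Delta=1.0000 Bond=-152.4242
(3,1): Delta=1.0000 Bond=-152.4242
(3,2): Delta=1.0000 Bond=-152.4242
(3,3): Delta=1.0000 Bond=-152.4242
V0=-10.2723

Since d<R<u, set p* = (R−d)/(u−d) = 0.7681; price each node as the discounted p*-expectation of its children.
Terminal values V(4,·): V(4,0)=-179.3880, V(4,1)=-160.3369, V(4,2)=-124.6464, V(4,3)=-57.7831, V(4,4)=67.4797
(3,0): S=27.6102. Δ = (V_up−V_dn)/(S_up−S_dn) = (-160.3369−-179.3880)/(40.8631−21.8120) = 1.0000. V = [p*·-160.3369 + (1−p*)·-179.3880]/1.32 = -124.8141. B = V − Δ·S = -152.4242.
(3,1): S=51.7254. Δ = (V_up−V_dn)/(S_up−S_dn) = (-124.6464−-160.3369)/(76.5536−40.8631) = 1.0000. V = [p*·-124.6464 + (1−p*)·-160.3369]/1.32 = -100.6988. B = V − Δ·S = -152.4242.
(3,2): S=96.9033. Δ = (V_up−V_dn)/(S_up−S_dn) = (-57.7831−-124.6464)/(143.4169−76.5536) = 1.0000. V = [p*·-57.7831 + (1−p*)·-124.6464]/1.32 = -55.5209. B = V − Δ·S = -152.4242.
(3,3): S=181.5404. Δ = (V_up−V_dn)/(S_up−S_dn) = (67.4797−-57.7831)/(268.6797−143.4169) = 1.0000. V = [p*·67.4797 + (1−p*)·-57.7831]/1.32 = 29.1161. B = V − Δ·S = -152.4242.
(2,0): S=34.9496. Δ = (V_up−V_dn)/(S_up−S_dn) = (-100.6988−-124.8141)/(51.7254−27.6102) = 1.0000. V = [p*·-100.6988 + (1−p*)·-124.8141]/1.32 = -80.5233. B = V − Δ·S = -115.4729.
(2,1): S=65.4752. Δ = (V_up−V_dn)/(S_up−S_dn) = (-55.5209−-100.6988)/(96.9033−51.7254) = 1.0000. V = [p*·-55.5209 + (1−p*)·-100.6988]/1.32 = -49.9977. B = V − Δ·S = -115.4729.
(2,2): S=122.6624. Δ = (V_up−V_dn)/(S_up−S_dn) = (29.1161−-55.5209)/(181.5404−96.9033) = 1.0000. V = [p*·29.1161 + (1−p*)·-55.5209]/1.32 = 7.1895. B = V − Δ·S = -115.4729.
(1,0): S=44.2400. Δ = (V_up−V_dn)/(S_up−S_dn) = (-49.9977−-80.5233)/(65.4752−34.9496) = 1.0000. V = [p*·-49.9977 + (1−p*)·-80.5233]/1.32 = -43.2395. B = V − Δ·S = -87.4795.
(1,1): S=82.8800. Δ = (V_up−V_dn)/(S_up−S_dn) = (7.1895−-49.9977)/(122.6624−65.4752) = 1.0000. V = [p*·7.1895 + (1−p*)·-49.9977]/1.32 = -4.5995. B = V − Δ·S = -87.4795.
(0,0): S=56.0000. Δ = (V_up−V_dn)/(S_up−S_dn) = (-4.5995−-43.2395)/(82.8800−44.2400) = 1.0000. V = [p*·-4.5995 + (1−p*)·-43.2395]/1.32 = -10.2723. B = V − Δ·S = -66.2723.
Self-financing check: at every node Δ·S+B equals the discounted successor values.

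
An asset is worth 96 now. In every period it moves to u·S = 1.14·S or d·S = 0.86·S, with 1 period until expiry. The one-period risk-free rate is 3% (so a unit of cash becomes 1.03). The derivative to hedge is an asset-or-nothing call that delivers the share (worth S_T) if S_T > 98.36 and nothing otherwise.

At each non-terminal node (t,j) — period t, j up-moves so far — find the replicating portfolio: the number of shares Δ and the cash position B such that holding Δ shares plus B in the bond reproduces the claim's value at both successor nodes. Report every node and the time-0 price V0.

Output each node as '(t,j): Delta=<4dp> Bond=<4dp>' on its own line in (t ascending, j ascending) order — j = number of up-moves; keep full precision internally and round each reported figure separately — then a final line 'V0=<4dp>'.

The replicating-portfolio and risk-neutral prices coincide; use p* = (1.03−0.86)/(1.14−0.86) = 0.6071 for the latter.
Terminal values V(1,·): V(1,0)=0.0000, V(1,1)=109.4400
  t=0,j=0: stock 96.0000 → up 109.4400 (V=109.4400), down 82.5600 (V=0.0000). Price 64.5104; hedge Δ=4.0714, bond B=-326.3467.
Root portfolio cost Δ·96+B reproduces V0=64.5104.

(0,0): Delta=4.0714 Bond=-326.3467
V0=64.5104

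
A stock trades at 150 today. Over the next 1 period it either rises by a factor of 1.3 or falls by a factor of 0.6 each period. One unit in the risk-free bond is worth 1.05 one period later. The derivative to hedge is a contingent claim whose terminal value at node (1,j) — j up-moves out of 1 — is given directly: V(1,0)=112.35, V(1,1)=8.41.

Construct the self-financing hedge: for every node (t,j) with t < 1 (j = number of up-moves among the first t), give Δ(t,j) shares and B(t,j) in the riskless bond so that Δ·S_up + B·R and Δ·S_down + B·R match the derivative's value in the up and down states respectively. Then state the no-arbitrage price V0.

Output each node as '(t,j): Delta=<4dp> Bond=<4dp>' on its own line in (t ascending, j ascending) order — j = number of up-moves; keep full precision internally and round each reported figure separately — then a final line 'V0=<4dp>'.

The replicating-portfolio and risk-neutral prices coincide; use p* = (1.05−0.6)/(1.3−0.6) = 0.6429 for the latter.
Terminal payoffs: V(1,0)=112.3500, V(1,1)=8.4100
  t=0,j=0: stock 150.0000 → up 195.0000 (V=8.4100), down 90.0000 (V=112.3500). Price 43.3633; hedge Δ=-0.9899, bond B=191.8490.
Check: Δ(0,0)·S0 + B(0,0) = 43.3633 = V0.

(0,0): Delta=-0.9899 Bond=191.8490
V0=43.3633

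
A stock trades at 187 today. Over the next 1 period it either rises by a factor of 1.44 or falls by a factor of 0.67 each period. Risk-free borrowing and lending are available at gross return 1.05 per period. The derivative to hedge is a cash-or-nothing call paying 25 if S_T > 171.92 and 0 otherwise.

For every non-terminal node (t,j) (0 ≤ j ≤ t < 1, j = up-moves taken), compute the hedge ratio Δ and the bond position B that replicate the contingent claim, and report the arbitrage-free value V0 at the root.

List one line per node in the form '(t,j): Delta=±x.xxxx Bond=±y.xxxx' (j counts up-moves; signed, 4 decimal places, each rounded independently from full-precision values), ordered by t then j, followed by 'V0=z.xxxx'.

No-arbitrage ⇒ martingale measure with p* = (R−d)/(u−d) = 0.4935.
At expiry t=1: V(1,0)=0.0000, V(1,1)=25.0000
Node (0,0) S=187.0000: V=(p*·25.0000+(1−p*)·0.0000)/1.05=11.7502; Δ=(25.0000−0.0000)/(269.2800−125.2900)=0.1736; B=V−Δ·S=-20.7174
Self-financing check: at every node Δ·S+B equals the discounted successor values.

(0,0): Delta=0.1736 Bond=-20.7174
V0=11.7502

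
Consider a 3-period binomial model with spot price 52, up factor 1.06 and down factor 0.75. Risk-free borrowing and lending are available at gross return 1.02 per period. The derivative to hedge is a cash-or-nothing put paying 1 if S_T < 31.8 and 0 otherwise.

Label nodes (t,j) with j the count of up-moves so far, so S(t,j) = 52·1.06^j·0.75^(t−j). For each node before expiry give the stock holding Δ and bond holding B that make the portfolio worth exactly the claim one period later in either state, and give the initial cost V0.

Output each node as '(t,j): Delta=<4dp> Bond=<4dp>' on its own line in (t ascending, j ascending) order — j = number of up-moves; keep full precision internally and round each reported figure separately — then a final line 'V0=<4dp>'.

Risk-neutral probability p* = (R−d)/(u−d) = (1.02−0.75)/(1.06−0.75) = 0.8710.
Terminal values V(3,·): V(3,0)=1.0000, V(3,1)=1.0000, V(3,2)=0.0000, V(3,3)=0.0000
(2,0): S=29.2500. Δ = (V_up−V_dn)/(S_up−S_dn) = (1.0000−1.0000)/(31.0050−21.9375) = 0.0000. V = [p*·1.0000 + (1−p*)·1.0000]/1.02 = 0.9804. B = V − Δ·S = 0.9804.
(2,1): S=41.3400. Δ = (V_up−V_dn)/(S_up−S_dn) = (0.0000−1.0000)/(43.8204−31.0050) = -0.0780. V = [p*·0.0000 + (1−p*)·1.0000]/1.02 = 0.1265. B = V − Δ·S = 3.3523.
(2,2): S=58.4272. Δ = (V_up−V_dn)/(S_up−S_dn) = (0.0000−0.0000)/(61.9328−43.8204) = 0.0000. V = [p*·0.0000 + (1−p*)·0.0000]/1.02 = 0.0000. B = V − Δ·S = 0.0000.
(1,0): S=39.0000. Δ = (V_up−V_dn)/(S_up−S_dn) = (0.1265−0.9804)/(41.3400−29.2500) = -0.0706. V = [p*·0.1265 + (1−p*)·0.9804]/1.02 = 0.2320. B = V − Δ·S = 2.9865.
(1,1): S=55.1200. Δ = (V_up−V_dn)/(S_up−S_dn) = (0.0000−0.1265)/(58.4272−41.3400) = -0.0074. V = [p*·0.0000 + (1−p*)·0.1265]/1.02 = 0.0160. B = V − Δ·S = 0.4241.
(0,0): S=52.0000. Δ = (V_up−V_dn)/(S_up−S_dn) = (0.0160−0.2320)/(55.1200−39.0000) = -0.0134. V = [p*·0.0160 + (1−p*)·0.2320]/1.02 = 0.0430. B = V − Δ·S = 0.7399.
Root portfolio cost Δ·52+B reproduces V0=0.0430.

(0,0): Delta=-0.0134 Bond=0.7399
(1,0): Delta=-0.0706 Bond=2.9865
(1,1): Delta=-0.0074 Bond=0.4241
(2,0): Delta=0.0000 Bond=0.9804
(2,1): Delta=-0.0780 Bond=3.3523
(2,2): Delta=0.0000 Bond=0.0000
V0=0.0430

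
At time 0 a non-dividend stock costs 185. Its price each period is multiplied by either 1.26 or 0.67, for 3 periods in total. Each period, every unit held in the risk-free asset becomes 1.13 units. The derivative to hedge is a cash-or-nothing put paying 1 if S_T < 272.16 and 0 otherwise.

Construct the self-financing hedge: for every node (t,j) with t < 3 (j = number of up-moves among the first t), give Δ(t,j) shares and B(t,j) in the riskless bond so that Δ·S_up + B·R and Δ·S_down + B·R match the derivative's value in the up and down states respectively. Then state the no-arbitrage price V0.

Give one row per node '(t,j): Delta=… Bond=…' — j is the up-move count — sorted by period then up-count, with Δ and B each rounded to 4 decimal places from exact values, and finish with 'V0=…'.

The replicating-portfolio and risk-neutral prices coincide; use p* = (1.13−0.67)/(1.26−0.67) = 0.7797 for the latter.
Payoff layer (t=3): V(3,0)=1.0000, V(3,1)=1.0000, V(3,2)=1.0000, V(3,3)=0.0000
(2,0): S=83.0465. Δ = (V_up−V_dn)/(S_up−S_dn) = (1.0000−1.0000)/(104.6386−55.6412) = 0.0000. V = [p*·1.0000 + (1−p*)·1.0000]/1.13 = 0.8850. B = V − Δ·S = 0.8850.
(2,1): S=156.1770. Δ = (V_up−V_dn)/(S_up−S_dn) = (1.0000−1.0000)/(196.7830−104.6386) = 0.0000. V = [p*·1.0000 + (1−p*)·1.0000]/1.13 = 0.8850. B = V − Δ·S = 0.8850.
(2,2): S=293.7060. Δ = (V_up−V_dn)/(S_up−S_dn) = (0.0000−1.0000)/(370.0696−196.7830) = -0.0058. V = [p*·0.0000 + (1−p*)·1.0000]/1.13 = 0.1950. B = V − Δ·S = 1.8899.
(1,0): S=123.9500. Δ = (V_up−V_dn)/(S_up−S_dn) = (0.8850−0.8850)/(156.1770−83.0465) = 0.0000. V = [p*·0.8850 + (1−p*)·0.8850]/1.13 = 0.7831. B = V − Δ·S = 0.7831.
(1,1): S=233.1000. Δ = (V_up−V_dn)/(S_up−S_dn) = (0.1950−0.8850)/(293.7060−156.1770) = -0.0050. V = [p*·0.1950 + (1−p*)·0.8850]/1.13 = 0.3071. B = V − Δ·S = 1.4765.
(0,0): S=185.0000. Δ = (V_up−V_dn)/(S_up−S_dn) = (0.3071−0.7831)/(233.1000−123.9500) = -0.0044. V = [p*·0.3071 + (1−p*)·0.7831]/1.13 = 0.3646. B = V − Δ·S = 1.1715.
Root portfolio cost Δ·185+B reproduces V0=0.3646.

(0,0): Delta=-0.0044 Bond=1.1715
(1,0): Delta=0.0000 Bond=0.7831
(1,1): Delta=-0.0050 Bond=1.4765
(2,0): Delta=0.0000 Bond=0.8850
(2,1): Delta=0.0000 Bond=0.8850
(2,2): Delta=-0.0058 Bond=1.8899
V0=0.3646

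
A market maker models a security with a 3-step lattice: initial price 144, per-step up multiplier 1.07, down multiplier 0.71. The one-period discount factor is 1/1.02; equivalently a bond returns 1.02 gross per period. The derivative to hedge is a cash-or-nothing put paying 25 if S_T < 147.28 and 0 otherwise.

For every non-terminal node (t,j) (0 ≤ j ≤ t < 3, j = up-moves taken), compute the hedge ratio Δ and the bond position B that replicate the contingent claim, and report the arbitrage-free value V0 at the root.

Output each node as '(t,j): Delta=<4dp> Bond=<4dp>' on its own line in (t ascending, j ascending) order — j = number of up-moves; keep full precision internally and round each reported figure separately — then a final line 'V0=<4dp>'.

Risk-neutral probability p* = (R−d)/(u−d) = (1.02−0.71)/(1.07−0.71) = 0.8611.
At expiry t=3: V(3,0)=25.0000, V(3,1)=25.0000, V(3,2)=25.0000, V(3,3)=0.0000
  t=2,j=0: stock 72.5904 → up 77.6717 (V=25.0000), down 51.5392 (V=25.0000). Price 24.5098; hedge Δ=0.0000, bond B=24.5098.
  t=2,j=1: stock 109.3968 → up 117.0546 (V=25.0000), down 77.6717 (V=25.0000). Price 24.5098; hedge Δ=0.0000, bond B=24.5098.
  t=2,j=2: stock 164.8656 → up 176.4062 (V=0.0000), down 117.0546 (V=25.0000). Price 3.4041; hedge Δ=-0.4212, bond B=72.8486.
  t=1,j=0: stock 102.2400 → up 109.3968 (V=24.5098), down 72.5904 (V=24.5098). Price 24.0292; hedge Δ=0.0000, bond B=24.0292.
  t=1,j=1: stock 154.0800 → up 164.8656 (V=3.4041), down 109.3968 (V=24.5098). Price 6.2113; hedge Δ=-0.3805, bond B=64.8381.
  t=0,j=0: stock 144.0000 → up 154.0800 (V=6.2113), down 102.2400 (V=24.0292). Price 8.5157; hedge Δ=-0.3437, bond B=58.0100.
Check: Δ(0,0)·S0 + B(0,0) = 8.5157 = V0.

(0,0): Delta=-0.3437 Bond=58.0100
(1,0): Delta=0.0000 Bond=24.0292
(1,1): Delta=-0.3805 Bond=64.8381
(2,0): Delta=0.0000 Bond=24.5098
(2,1): Delta=0.0000 Bond=24.5098
(2,2): Delta=-0.4212 Bond=72.8486
V0=8.5157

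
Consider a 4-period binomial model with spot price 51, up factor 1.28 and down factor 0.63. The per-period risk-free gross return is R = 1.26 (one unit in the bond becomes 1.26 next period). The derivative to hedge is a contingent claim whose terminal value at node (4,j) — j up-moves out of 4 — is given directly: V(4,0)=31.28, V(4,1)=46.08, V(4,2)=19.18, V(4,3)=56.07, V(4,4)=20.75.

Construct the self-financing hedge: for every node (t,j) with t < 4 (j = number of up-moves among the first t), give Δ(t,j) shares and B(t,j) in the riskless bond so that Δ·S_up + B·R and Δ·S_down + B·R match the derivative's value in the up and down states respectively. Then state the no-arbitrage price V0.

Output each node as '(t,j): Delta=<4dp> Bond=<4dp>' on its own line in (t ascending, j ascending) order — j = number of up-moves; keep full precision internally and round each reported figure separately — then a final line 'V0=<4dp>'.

The replicating-portfolio and risk-neutral prices coincide; use p* = (1.26−0.63)/(1.28−0.63) = 0.9692 for the latter.
Terminal payoffs: V(4,0)=31.2800, V(4,1)=46.0800, V(4,2)=19.1800, V(4,3)=56.0700, V(4,4)=20.7500
(3,0): S=12.7524. Δ = (V_up−V_dn)/(S_up−S_dn) = (46.0800−31.2800)/(16.3231−8.0340) = 1.7855. V = [p*·46.0800 + (1−p*)·31.2800]/1.26 = 36.2100. B = V − Δ·S = 13.4408.
(3,1): S=25.9096. Δ = (V_up−V_dn)/(S_up−S_dn) = (19.1800−46.0800)/(33.1643−16.3231) = -1.5973. V = [p*·19.1800 + (1−p*)·46.0800]/1.26 = 15.8791. B = V − Δ·S = 57.2637.
(3,2): S=52.6418. Δ = (V_up−V_dn)/(S_up−S_dn) = (56.0700−19.1800)/(67.3815−33.1643) = 1.0781. V = [p*·56.0700 + (1−p*)·19.1800]/1.26 = 43.5991. B = V − Δ·S = -13.1547.
(3,3): S=106.9548. Δ = (V_up−V_dn)/(S_up−S_dn) = (20.7500−56.0700)/(136.9021−67.3815) = -0.5081. V = [p*·20.7500 + (1−p*)·56.0700]/1.26 = 17.3308. B = V − Δ·S = 71.6692.
(2,0): S=20.2419. Δ = (V_up−V_dn)/(S_up−S_dn) = (15.8791−36.2100)/(25.9096−12.7524) = -1.5452. V = [p*·15.8791 + (1−p*)·36.2100]/1.26 = 13.0990. B = V − Δ·S = 44.3773.
(2,1): S=41.1264. Δ = (V_up−V_dn)/(S_up−S_dn) = (43.5991−15.8791)/(52.6418−25.9096) = 1.0370. V = [p*·43.5991 + (1−p*)·15.8791]/1.26 = 33.9256. B = V − Δ·S = -8.7206.
(2,2): S=83.5584. Δ = (V_up−V_dn)/(S_up−S_dn) = (17.3308−43.5991)/(106.9548−52.6418) = -0.4836. V = [p*·17.3308 + (1−p*)·43.5991]/1.26 = 14.3961. B = V − Δ·S = 54.8089.
(1,0): S=32.1300. Δ = (V_up−V_dn)/(S_up−S_dn) = (33.9256−13.0990)/(41.1264−20.2419) = 0.9972. V = [p*·33.9256 + (1−p*)·13.0990]/1.26 = 26.4165. B = V − Δ·S = -5.6245.
(1,1): S=65.2800. Δ = (V_up−V_dn)/(S_up−S_dn) = (14.3961−33.9256)/(83.5584−41.1264) = -0.4603. V = [p*·14.3961 + (1−p*)·33.9256]/1.26 = 11.9024. B = V − Δ·S = 41.9478.
(0,0): S=51.0000. Δ = (V_up−V_dn)/(S_up−S_dn) = (11.9024−26.4165)/(65.2800−32.1300) = -0.4378. V = [p*·11.9024 + (1−p*)·26.4165]/1.26 = 9.8007. B = V − Δ·S = 32.1302.
Each (Δ,B) replicates both successor values, so the strategy is self-financing and V0 is arbitrage-free.

(0,0): Delta=-0.4378 Bond=32.1302
(1,0): Delta=0.9972 Bond=-5.6245
(1,1): Delta=-0.4603 Bond=41.9478
(2,0): Delta=-1.5452 Bond=44.3773
(2,1): Delta=1.0370 Bond=-8.7206
(2,2): Delta=-0.4836 Bond=54.8089
(3,0): Delta=1.7855 Bond=13.4408
(3,1): Delta=-1.5973 Bond=57.2637
(3,2): Delta=1.0781 Bond=-13.1547
(3,3): Delta=-0.5081 Bond=71.6692
V0=9.8007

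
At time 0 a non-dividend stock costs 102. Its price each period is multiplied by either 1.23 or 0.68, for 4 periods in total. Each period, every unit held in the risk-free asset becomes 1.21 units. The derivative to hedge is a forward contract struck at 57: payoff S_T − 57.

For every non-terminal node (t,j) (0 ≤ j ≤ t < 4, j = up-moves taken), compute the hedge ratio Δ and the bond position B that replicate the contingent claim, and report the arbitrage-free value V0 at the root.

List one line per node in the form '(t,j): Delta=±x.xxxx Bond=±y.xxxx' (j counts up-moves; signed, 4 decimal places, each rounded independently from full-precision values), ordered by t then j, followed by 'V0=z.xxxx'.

(0,0): Delta=1.0000 Bond=-26.5909
(1,0): Delta=1.0000 Bond=-32.1750
(1,1): Delta=1.0000 Bond=-32.1750
(2,0): Delta=1.0000 Bond=-38.9318
(2,1): Delta=1.0000 Bond=-38.9318
(2,2): Delta=1.0000 Bond=-38.9318
(3,0): Delta=1.0000 Bond=-47.1074
(3,1): Delta=1.0000 Bond=-47.1074
(3,2): Delta=1.0000 Bond=-47.1074
(3,3): Delta=1.0000 Bond=-47.1074
V0=75.4091

Risk-neutral probability p* = (R−d)/(u−d) = (1.21−0.68)/(1.23−0.68) = 0.9636.
Terminal payoffs: V(4,0)=-35.1910, V(4,1)=-17.5514, V(4,2)=14.3556, V(4,3)=72.0697, V(4,4)=176.4644
(3,0): S=32.0721. Δ = (V_up−V_dn)/(S_up−S_dn) = (-17.5514−-35.1910)/(39.4486−21.8090) = 1.0000. V = [p*·-17.5514 + (1−p*)·-35.1910]/1.21 = -15.0354. B = V − Δ·S = -47.1074.
(3,1): S=58.0127. Δ = (V_up−V_dn)/(S_up−S_dn) = (14.3556−-17.5514)/(71.3556−39.4486) = 1.0000. V = [p*·14.3556 + (1−p*)·-17.5514]/1.21 = 10.9053. B = V − Δ·S = -47.1074.
(3,2): S=104.9347. Δ = (V_up−V_dn)/(S_up−S_dn) = (72.0697−14.3556)/(129.0697−71.3556) = 1.0000. V = [p*·72.0697 + (1−p*)·14.3556]/1.21 = 57.8273. B = V − Δ·S = -47.1074.
(3,3): S=189.8084. Δ = (V_up−V_dn)/(S_up−S_dn) = (176.4644−72.0697)/(233.4644−129.0697) = 1.0000. V = [p*·176.4644 + (1−p*)·72.0697]/1.21 = 142.7010. B = V − Δ·S = -47.1074.
(2,0): S=47.1648. Δ = (V_up−V_dn)/(S_up−S_dn) = (10.9053−-15.0354)/(58.0127−32.0721) = 1.0000. V = [p*·10.9053 + (1−p*)·-15.0354]/1.21 = 8.2330. B = V − Δ·S = -38.9318.
(2,1): S=85.3128. Δ = (V_up−V_dn)/(S_up−S_dn) = (57.8273−10.9053)/(104.9347−58.0127) = 1.0000. V = [p*·57.8273 + (1−p*)·10.9053]/1.21 = 46.3810. B = V − Δ·S = -38.9318.
(2,2): S=154.3158. Δ = (V_up−V_dn)/(S_up−S_dn) = (142.7010−57.8273)/(189.8084−104.9347) = 1.0000. V = [p*·142.7010 + (1−p*)·57.8273]/1.21 = 115.3840. B = V − Δ·S = -38.9318.
(1,0): S=69.3600. Δ = (V_up−V_dn)/(S_up−S_dn) = (46.3810−8.2330)/(85.3128−47.1648) = 1.0000. V = [p*·46.3810 + (1−p*)·8.2330]/1.21 = 37.1850. B = V − Δ·S = -32.1750.
(1,1): S=125.4600. Δ = (V_up−V_dn)/(S_up−S_dn) = (115.3840−46.3810)/(154.3158−85.3128) = 1.0000. V = [p*·115.3840 + (1−p*)·46.3810]/1.21 = 93.2850. B = V − Δ·S = -32.1750.
(0,0): S=102.0000. Δ = (V_up−V_dn)/(S_up−S_dn) = (93.2850−37.1850)/(125.4600−69.3600) = 1.0000. V = [p*·93.2850 + (1−p*)·37.1850]/1.21 = 75.4091. B = V − Δ·S = -26.5909.
Each (Δ,B) replicates both successor values, so the strategy is self-financing and V0 is arbitrage-free.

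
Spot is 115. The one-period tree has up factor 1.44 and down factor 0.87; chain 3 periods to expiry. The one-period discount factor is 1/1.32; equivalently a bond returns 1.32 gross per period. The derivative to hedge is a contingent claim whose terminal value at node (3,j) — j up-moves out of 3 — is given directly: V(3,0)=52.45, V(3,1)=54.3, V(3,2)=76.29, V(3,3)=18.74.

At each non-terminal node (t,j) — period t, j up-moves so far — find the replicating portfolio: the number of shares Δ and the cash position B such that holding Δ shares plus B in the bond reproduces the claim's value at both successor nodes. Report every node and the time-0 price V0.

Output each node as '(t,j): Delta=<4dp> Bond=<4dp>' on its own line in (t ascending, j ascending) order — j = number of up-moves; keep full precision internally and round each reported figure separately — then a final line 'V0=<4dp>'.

(0,0): Delta=-0.2493 Bond=48.4308
(1,0): Delta=0.2358 Bond=15.3917
(1,1): Delta=-0.3275 Bond=76.8718
(2,0): Delta=0.0373 Bond=37.5957
(2,1): Delta=0.2678 Bond=15.7093
(2,2): Delta=-0.4234 Bond=124.3405
V0=19.7575

The replicating-portfolio and risk-neutral prices coincide; use p* = (1.32−0.87)/(1.44−0.87) = 0.7895 for the latter.
Terminal payoffs: V(3,0)=52.4500, V(3,1)=54.3000, V(3,2)=76.2900, V(3,3)=18.7400
  t=2,j=0: stock 87.0435 → up 125.3426 (V=54.3000), down 75.7278 (V=52.4500). Price 40.8413; hedge Δ=0.0373, bond B=37.5957.
  t=2,j=1: stock 144.0720 → up 207.4637 (V=76.2900), down 125.3426 (V=54.3000). Price 54.2883; hedge Δ=0.2678, bond B=15.7093.
  t=2,j=2: stock 238.4640 → up 343.3882 (V=18.7400), down 207.4637 (V=76.2900). Price 23.3756; hedge Δ=-0.4234, bond B=124.3405.
  t=1,j=0: stock 100.0500 → up 144.0720 (V=54.2883), down 87.0435 (V=40.8413). Price 38.9828; hedge Δ=0.2358, bond B=15.3917.
  t=1,j=1: stock 165.6000 → up 238.4640 (V=23.3756), down 144.0720 (V=54.2883). Price 22.6390; hedge Δ=-0.3275, bond B=76.8718.
  t=0,j=0: stock 115.0000 → up 165.6000 (V=22.6390), down 100.0500 (V=38.9828). Price 19.7575; hedge Δ=-0.2493, bond B=48.4308.
Root portfolio cost Δ·115+B reproduces V0=19.7575.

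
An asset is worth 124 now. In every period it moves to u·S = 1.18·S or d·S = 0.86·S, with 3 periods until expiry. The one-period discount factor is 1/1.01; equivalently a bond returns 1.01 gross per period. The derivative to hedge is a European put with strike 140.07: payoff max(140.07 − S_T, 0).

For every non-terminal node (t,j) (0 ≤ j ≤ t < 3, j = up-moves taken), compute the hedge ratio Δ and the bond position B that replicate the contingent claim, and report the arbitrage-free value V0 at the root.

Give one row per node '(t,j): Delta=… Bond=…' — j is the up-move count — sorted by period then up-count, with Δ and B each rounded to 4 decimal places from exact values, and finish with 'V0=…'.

No-arbitrage ⇒ martingale measure with p* = (R−d)/(u−d) = 0.4688.
Terminal payoffs: V(3,0)=61.1991, V(3,1)=31.8517, V(3,2)=0.0000, V(3,3)=0.0000
Node (2,0) S=91.7104: V=(p*·31.8517+(1−p*)·61.1991)/1.01=46.9728; Δ=(31.8517−61.1991)/(108.2183−78.8709)=-1.0000; B=V−Δ·S=138.6832
Node (2,1) S=125.8352: V=(p*·0.0000+(1−p*)·31.8517)/1.01=16.7537; Δ=(0.0000−31.8517)/(148.4855−108.2183)=-0.7910; B=V−Δ·S=116.2903
Node (2,2) S=172.6576: V=(p*·0.0000+(1−p*)·0.0000)/1.01=0.0000; Δ=(0.0000−0.0000)/(203.7360−148.4855)=0.0000; B=V−Δ·S=0.0000
Node (1,0) S=106.6400: V=(p*·16.7537+(1−p*)·46.9728)/1.01=32.4827; Δ=(16.7537−46.9728)/(125.8352−91.7104)=-0.8855; B=V−Δ·S=126.9174
Node (1,1) S=146.3200: V=(p*·0.0000+(1−p*)·16.7537)/1.01=8.8123; Δ=(0.0000−16.7537)/(172.6576−125.8352)=-0.3578; B=V−Δ·S=61.1676
Node (0,0) S=124.0000: V=(p*·8.8123+(1−p*)·32.4827)/1.01=21.1755; Δ=(8.8123−32.4827)/(146.3200−106.6400)=-0.5965; B=V−Δ·S=95.1457
Root portfolio cost Δ·124+B reproduces V0=21.1755.

(0,0): Delta=-0.5965 Bond=95.1457
(1,0): Delta=-0.8855 Bond=126.9174
(1,1): Delta=-0.3578 Bond=61.1676
(2,0): Delta=-1.0000 Bond=138.6832
(2,1): Delta=-0.7910 Bond=116.2903
(2,2): Delta=0.0000 Bond=0.0000
V0=21.1755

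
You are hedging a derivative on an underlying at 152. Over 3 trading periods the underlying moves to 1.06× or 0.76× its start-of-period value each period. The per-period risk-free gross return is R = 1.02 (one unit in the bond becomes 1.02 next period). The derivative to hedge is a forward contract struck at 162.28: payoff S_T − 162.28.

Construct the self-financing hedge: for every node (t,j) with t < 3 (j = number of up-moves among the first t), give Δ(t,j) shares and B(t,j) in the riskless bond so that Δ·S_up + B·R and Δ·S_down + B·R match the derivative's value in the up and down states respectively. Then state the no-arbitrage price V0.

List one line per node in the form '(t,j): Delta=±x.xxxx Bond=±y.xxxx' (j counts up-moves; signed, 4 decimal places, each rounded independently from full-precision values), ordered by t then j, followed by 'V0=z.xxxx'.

Risk-neutral probability p* = (R−d)/(u−d) = (1.02−0.76)/(1.06−0.76) = 0.8667.
Terminal payoffs: V(3,0)=-95.5556, V(3,1)=-69.2171, V(3,2)=-32.4817, V(3,3)=18.7544
(2,0): S=87.7952. Δ = (V_up−V_dn)/(S_up−S_dn) = (-69.2171−-95.5556)/(93.0629−66.7244) = 1.0000. V = [p*·-69.2171 + (1−p*)·-95.5556]/1.02 = -71.3028. B = V − Δ·S = -159.0980.
(2,1): S=122.4512. Δ = (V_up−V_dn)/(S_up−S_dn) = (-32.4817−-69.2171)/(129.7983−93.0629) = 1.0000. V = [p*·-32.4817 + (1−p*)·-69.2171]/1.02 = -36.6468. B = V − Δ·S = -159.0980.
(2,2): S=170.7872. Δ = (V_up−V_dn)/(S_up−S_dn) = (18.7544−-32.4817)/(181.0344−129.7983) = 1.0000. V = [p*·18.7544 + (1−p*)·-32.4817]/1.02 = 11.6892. B = V − Δ·S = -159.0980.
(1,0): S=115.5200. Δ = (V_up−V_dn)/(S_up−S_dn) = (-36.6468−-71.3028)/(122.4512−87.7952) = 1.0000. V = [p*·-36.6468 + (1−p*)·-71.3028]/1.02 = -40.4585. B = V − Δ·S = -155.9785.
(1,1): S=161.1200. Δ = (V_up−V_dn)/(S_up−S_dn) = (11.6892−-36.6468)/(170.7872−122.4512) = 1.0000. V = [p*·11.6892 + (1−p*)·-36.6468]/1.02 = 5.1415. B = V − Δ·S = -155.9785.
(0,0): S=152.0000. Δ = (V_up−V_dn)/(S_up−S_dn) = (5.1415−-40.4585)/(161.1200−115.5200) = 1.0000. V = [p*·5.1415 + (1−p*)·-40.4585]/1.02 = -0.9201. B = V − Δ·S = -152.9201.
Check: Δ(0,0)·S0 + B(0,0) = -0.9201 = V0.

(0,0): Delta=1.0000 Bond=-152.9201
(1,0): Delta=1.0000 Bond=-155.9785
(1,1): Delta=1.0000 Bond=-155.9785
(2,0): Delta=1.0000 Bond=-159.0980
(2,1): Delta=1.0000 Bond=-159.0980
(2,2): Delta=1.0000 Bond=-159.0980
V0=-0.9201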